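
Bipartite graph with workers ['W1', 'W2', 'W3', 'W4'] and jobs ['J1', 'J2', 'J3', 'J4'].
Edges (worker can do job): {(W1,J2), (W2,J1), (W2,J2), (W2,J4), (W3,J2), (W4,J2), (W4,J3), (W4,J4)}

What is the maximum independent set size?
Maximum independent set = 5

By König's theorem:
- Min vertex cover = Max matching = 3
- Max independent set = Total vertices - Min vertex cover
- Max independent set = 8 - 3 = 5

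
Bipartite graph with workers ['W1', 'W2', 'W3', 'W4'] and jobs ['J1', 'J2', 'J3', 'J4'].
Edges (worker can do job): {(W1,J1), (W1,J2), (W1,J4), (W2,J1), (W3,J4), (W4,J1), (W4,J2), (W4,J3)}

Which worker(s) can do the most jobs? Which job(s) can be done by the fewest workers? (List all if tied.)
Most versatile: W1, W4 (3 jobs); Least covered: J3 (1 workers)

Worker degrees (jobs they can do): W1:3, W2:1, W3:1, W4:3
Job degrees (workers who can do it): J1:3, J2:2, J3:1, J4:2

Maximum worker degree is 3, achieved by: W1, W4
Minimum job degree is 1, achieved by: J3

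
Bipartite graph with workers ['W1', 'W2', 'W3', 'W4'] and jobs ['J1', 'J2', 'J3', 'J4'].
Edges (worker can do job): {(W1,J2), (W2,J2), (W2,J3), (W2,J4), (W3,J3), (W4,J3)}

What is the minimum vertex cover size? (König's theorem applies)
Minimum vertex cover size = 3

By König's theorem: in bipartite graphs,
min vertex cover = max matching = 3

Maximum matching has size 3, so minimum vertex cover also has size 3.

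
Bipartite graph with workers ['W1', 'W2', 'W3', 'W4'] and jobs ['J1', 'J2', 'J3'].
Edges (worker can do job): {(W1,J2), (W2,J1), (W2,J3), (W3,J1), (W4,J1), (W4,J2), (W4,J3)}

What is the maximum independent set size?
Maximum independent set = 4

By König's theorem:
- Min vertex cover = Max matching = 3
- Max independent set = Total vertices - Min vertex cover
- Max independent set = 7 - 3 = 4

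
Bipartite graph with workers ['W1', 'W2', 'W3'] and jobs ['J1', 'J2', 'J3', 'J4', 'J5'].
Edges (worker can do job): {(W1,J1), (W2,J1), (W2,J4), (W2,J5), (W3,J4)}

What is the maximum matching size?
Maximum matching size = 3

Maximum matching: {(W1,J1), (W2,J5), (W3,J4)}
Size: 3

This assigns 3 workers to 3 distinct jobs.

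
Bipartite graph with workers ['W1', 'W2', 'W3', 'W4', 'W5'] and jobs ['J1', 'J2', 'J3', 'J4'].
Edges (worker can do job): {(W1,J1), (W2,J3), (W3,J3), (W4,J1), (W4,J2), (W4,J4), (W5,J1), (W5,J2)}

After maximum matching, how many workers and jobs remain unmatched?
Unmatched: 1 workers, 0 jobs

Maximum matching size: 4
Workers: 5 total, 4 matched, 1 unmatched
Jobs: 4 total, 4 matched, 0 unmatched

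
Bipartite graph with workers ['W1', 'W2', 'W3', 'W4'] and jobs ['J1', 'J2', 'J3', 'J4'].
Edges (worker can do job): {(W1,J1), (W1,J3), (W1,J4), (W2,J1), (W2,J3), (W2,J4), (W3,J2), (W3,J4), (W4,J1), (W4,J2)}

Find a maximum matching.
Matching: {(W1,J1), (W2,J3), (W3,J4), (W4,J2)}

Maximum matching (size 4):
  W1 → J1
  W2 → J3
  W3 → J4
  W4 → J2

Each worker is assigned to at most one job, and each job to at most one worker.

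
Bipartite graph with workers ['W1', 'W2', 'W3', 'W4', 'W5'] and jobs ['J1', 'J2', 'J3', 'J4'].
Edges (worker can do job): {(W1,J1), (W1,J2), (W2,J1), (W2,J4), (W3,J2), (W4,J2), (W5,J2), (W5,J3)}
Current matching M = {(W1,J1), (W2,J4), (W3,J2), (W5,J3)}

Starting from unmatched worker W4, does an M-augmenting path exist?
No augmenting path from W4

Alternating search from W4 reaches jobs: {J2}.
Every reachable job is already matched in M, and following those matched edges back to workers exposes no further unvisited jobs.
No M-augmenting path from W4 exists.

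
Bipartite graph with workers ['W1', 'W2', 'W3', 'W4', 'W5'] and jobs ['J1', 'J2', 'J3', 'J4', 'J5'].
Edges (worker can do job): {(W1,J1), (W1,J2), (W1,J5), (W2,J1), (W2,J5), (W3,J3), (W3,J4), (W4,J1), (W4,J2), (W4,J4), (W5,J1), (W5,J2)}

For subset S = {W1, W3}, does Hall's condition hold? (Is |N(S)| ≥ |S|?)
Yes: |N(S)| = 5, |S| = 2

Subset S = {W1, W3}
Neighbors N(S) = {J1, J2, J3, J4, J5}

|N(S)| = 5, |S| = 2
Hall's condition: |N(S)| ≥ |S| is satisfied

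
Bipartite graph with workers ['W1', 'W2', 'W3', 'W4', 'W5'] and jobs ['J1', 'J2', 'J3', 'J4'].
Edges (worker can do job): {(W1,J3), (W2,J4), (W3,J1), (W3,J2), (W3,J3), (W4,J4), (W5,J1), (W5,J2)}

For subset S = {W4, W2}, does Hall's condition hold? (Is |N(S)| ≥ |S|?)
No: |N(S)| = 1, |S| = 2

Subset S = {W4, W2}
Neighbors N(S) = {J4}

|N(S)| = 1, |S| = 2
Hall's condition: |N(S)| ≥ |S| is NOT satisfied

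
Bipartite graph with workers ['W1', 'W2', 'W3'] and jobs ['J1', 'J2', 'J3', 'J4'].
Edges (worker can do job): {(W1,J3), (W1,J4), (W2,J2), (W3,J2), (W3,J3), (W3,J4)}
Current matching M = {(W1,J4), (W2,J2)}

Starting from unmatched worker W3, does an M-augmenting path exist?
Yes: W3 → J4 → W1 → J3

An M-augmenting path alternates non-matching / matching edges, starting and ending at unmatched vertices.
Path: W3 → J4 → W1 → J3
(J3 is unmatched in M, so the path is augmenting.)
Flipping edges along this path would increase |M| from 2 to 3.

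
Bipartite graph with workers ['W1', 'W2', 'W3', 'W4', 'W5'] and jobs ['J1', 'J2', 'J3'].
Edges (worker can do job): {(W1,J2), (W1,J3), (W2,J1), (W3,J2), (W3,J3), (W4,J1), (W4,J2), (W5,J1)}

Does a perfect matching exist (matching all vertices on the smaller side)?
Yes, perfect matching exists (size 3)

Perfect matching: {(W1,J3), (W3,J2), (W5,J1)}
All 3 vertices on the smaller side are matched.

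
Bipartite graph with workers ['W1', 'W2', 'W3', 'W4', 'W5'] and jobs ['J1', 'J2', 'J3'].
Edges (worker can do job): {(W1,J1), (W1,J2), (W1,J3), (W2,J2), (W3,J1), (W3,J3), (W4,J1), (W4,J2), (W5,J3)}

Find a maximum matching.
Matching: {(W1,J2), (W3,J3), (W4,J1)}

Maximum matching (size 3):
  W1 → J2
  W3 → J3
  W4 → J1

Each worker is assigned to at most one job, and each job to at most one worker.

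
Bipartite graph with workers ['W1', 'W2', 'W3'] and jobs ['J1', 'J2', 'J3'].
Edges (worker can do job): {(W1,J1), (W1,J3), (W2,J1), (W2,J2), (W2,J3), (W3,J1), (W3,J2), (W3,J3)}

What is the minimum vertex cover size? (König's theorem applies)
Minimum vertex cover size = 3

By König's theorem: in bipartite graphs,
min vertex cover = max matching = 3

Maximum matching has size 3, so minimum vertex cover also has size 3.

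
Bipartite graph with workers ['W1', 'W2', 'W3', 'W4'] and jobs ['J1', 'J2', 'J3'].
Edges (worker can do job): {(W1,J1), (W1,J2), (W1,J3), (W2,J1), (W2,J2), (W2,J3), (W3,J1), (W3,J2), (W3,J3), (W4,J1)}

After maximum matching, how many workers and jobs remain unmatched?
Unmatched: 1 workers, 0 jobs

Maximum matching size: 3
Workers: 4 total, 3 matched, 1 unmatched
Jobs: 3 total, 3 matched, 0 unmatched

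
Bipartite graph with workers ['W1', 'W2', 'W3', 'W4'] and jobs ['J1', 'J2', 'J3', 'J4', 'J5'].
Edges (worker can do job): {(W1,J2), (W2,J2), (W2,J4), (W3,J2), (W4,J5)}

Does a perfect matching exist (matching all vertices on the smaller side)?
No, maximum matching has size 3 < 4

Maximum matching has size 3, need 4 for perfect matching.
Unmatched workers: ['W1']
Unmatched jobs: ['J3', 'J1']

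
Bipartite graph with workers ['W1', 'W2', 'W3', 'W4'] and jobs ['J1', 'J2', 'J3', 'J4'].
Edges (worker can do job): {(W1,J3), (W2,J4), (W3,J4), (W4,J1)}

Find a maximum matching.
Matching: {(W1,J3), (W3,J4), (W4,J1)}

Maximum matching (size 3):
  W1 → J3
  W3 → J4
  W4 → J1

Each worker is assigned to at most one job, and each job to at most one worker.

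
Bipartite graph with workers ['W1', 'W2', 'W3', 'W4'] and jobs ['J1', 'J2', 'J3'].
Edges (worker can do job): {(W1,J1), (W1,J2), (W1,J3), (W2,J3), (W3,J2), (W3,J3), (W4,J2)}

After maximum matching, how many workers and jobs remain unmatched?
Unmatched: 1 workers, 0 jobs

Maximum matching size: 3
Workers: 4 total, 3 matched, 1 unmatched
Jobs: 3 total, 3 matched, 0 unmatched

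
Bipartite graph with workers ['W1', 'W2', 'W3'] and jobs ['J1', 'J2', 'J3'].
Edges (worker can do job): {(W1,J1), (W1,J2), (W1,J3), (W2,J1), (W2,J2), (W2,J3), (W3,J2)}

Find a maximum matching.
Matching: {(W1,J3), (W2,J1), (W3,J2)}

Maximum matching (size 3):
  W1 → J3
  W2 → J1
  W3 → J2

Each worker is assigned to at most one job, and each job to at most one worker.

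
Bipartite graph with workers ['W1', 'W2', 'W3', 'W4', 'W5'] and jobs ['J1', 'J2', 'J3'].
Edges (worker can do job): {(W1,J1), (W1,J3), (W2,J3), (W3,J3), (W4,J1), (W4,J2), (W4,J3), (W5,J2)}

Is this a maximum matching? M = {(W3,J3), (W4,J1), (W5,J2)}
Yes, size 3 is maximum

Proposed matching has size 3.
Maximum matching size for this graph: 3.

This is a maximum matching.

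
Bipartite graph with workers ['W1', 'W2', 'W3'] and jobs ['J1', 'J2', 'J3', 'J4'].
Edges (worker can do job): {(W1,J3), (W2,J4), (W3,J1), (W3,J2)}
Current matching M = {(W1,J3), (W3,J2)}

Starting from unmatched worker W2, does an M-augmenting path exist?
Yes: W2 → J4

An M-augmenting path alternates non-matching / matching edges, starting and ending at unmatched vertices.
Path: W2 → J4
(J4 is unmatched in M, so the path is augmenting.)
Flipping edges along this path would increase |M| from 2 to 3.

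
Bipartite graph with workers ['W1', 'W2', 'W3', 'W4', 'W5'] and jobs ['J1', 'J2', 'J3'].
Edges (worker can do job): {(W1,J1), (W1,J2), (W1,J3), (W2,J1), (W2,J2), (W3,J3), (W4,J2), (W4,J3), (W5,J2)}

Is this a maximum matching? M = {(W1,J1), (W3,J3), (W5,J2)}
Yes, size 3 is maximum

Proposed matching has size 3.
Maximum matching size for this graph: 3.

This is a maximum matching.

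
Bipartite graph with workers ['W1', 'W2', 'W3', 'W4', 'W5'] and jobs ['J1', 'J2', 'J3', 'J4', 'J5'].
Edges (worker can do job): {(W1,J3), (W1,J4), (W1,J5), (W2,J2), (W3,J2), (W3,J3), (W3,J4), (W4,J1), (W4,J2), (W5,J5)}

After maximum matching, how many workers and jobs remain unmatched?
Unmatched: 0 workers, 0 jobs

Maximum matching size: 5
Workers: 5 total, 5 matched, 0 unmatched
Jobs: 5 total, 5 matched, 0 unmatched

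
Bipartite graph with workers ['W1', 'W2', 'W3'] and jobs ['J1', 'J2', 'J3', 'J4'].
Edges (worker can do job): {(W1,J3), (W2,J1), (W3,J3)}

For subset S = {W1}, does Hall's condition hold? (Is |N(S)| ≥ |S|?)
Yes: |N(S)| = 1, |S| = 1

Subset S = {W1}
Neighbors N(S) = {J3}

|N(S)| = 1, |S| = 1
Hall's condition: |N(S)| ≥ |S| is satisfied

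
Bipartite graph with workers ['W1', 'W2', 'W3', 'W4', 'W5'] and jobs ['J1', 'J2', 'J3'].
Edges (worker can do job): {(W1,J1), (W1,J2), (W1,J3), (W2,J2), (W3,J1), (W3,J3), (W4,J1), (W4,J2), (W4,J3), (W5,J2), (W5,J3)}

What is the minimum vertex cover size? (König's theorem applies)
Minimum vertex cover size = 3

By König's theorem: in bipartite graphs,
min vertex cover = max matching = 3

Maximum matching has size 3, so minimum vertex cover also has size 3.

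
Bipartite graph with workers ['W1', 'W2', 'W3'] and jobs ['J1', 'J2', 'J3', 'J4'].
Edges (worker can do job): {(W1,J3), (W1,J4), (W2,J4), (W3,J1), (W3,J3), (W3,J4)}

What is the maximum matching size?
Maximum matching size = 3

Maximum matching: {(W1,J3), (W2,J4), (W3,J1)}
Size: 3

This assigns 3 workers to 3 distinct jobs.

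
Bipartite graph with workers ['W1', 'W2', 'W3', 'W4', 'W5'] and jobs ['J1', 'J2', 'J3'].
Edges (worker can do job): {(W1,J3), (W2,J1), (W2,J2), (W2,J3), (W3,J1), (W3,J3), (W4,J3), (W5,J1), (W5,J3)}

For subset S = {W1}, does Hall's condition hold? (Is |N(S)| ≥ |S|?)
Yes: |N(S)| = 1, |S| = 1

Subset S = {W1}
Neighbors N(S) = {J3}

|N(S)| = 1, |S| = 1
Hall's condition: |N(S)| ≥ |S| is satisfied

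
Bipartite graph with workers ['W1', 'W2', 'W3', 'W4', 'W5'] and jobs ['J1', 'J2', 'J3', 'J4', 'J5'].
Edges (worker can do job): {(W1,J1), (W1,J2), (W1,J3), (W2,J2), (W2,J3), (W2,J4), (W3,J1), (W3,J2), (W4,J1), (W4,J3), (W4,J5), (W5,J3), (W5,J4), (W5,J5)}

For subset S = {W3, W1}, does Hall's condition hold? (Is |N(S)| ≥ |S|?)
Yes: |N(S)| = 3, |S| = 2

Subset S = {W3, W1}
Neighbors N(S) = {J1, J2, J3}

|N(S)| = 3, |S| = 2
Hall's condition: |N(S)| ≥ |S| is satisfied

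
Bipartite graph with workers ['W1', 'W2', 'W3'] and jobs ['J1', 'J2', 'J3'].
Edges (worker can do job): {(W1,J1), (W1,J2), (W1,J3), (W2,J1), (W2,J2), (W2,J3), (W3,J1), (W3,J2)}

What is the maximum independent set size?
Maximum independent set = 3

By König's theorem:
- Min vertex cover = Max matching = 3
- Max independent set = Total vertices - Min vertex cover
- Max independent set = 6 - 3 = 3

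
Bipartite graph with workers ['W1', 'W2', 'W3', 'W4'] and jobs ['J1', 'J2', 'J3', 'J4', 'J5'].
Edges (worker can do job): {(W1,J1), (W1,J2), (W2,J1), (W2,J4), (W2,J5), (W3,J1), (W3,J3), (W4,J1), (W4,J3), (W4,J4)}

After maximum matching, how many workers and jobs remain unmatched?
Unmatched: 0 workers, 1 jobs

Maximum matching size: 4
Workers: 4 total, 4 matched, 0 unmatched
Jobs: 5 total, 4 matched, 1 unmatched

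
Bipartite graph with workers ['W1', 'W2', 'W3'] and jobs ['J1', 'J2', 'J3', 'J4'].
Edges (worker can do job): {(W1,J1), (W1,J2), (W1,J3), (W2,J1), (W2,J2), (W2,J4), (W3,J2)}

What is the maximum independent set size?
Maximum independent set = 4

By König's theorem:
- Min vertex cover = Max matching = 3
- Max independent set = Total vertices - Min vertex cover
- Max independent set = 7 - 3 = 4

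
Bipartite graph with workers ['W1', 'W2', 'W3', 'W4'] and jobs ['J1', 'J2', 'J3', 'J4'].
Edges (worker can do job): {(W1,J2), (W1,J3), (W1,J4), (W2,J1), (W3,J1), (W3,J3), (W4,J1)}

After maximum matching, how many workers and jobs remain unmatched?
Unmatched: 1 workers, 1 jobs

Maximum matching size: 3
Workers: 4 total, 3 matched, 1 unmatched
Jobs: 4 total, 3 matched, 1 unmatched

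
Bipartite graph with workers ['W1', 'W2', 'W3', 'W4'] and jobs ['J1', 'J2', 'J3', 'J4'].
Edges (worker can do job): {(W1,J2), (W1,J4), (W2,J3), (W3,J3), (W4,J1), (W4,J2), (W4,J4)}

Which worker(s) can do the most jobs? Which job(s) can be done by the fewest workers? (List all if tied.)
Most versatile: W4 (3 jobs); Least covered: J1 (1 workers)

Worker degrees (jobs they can do): W1:2, W2:1, W3:1, W4:3
Job degrees (workers who can do it): J1:1, J2:2, J3:2, J4:2

Maximum worker degree is 3, achieved by: W4
Minimum job degree is 1, achieved by: J1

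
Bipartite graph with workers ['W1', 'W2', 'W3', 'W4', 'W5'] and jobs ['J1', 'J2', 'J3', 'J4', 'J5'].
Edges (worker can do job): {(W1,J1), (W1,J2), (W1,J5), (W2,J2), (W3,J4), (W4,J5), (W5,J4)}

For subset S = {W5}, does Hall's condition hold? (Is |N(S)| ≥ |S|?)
Yes: |N(S)| = 1, |S| = 1

Subset S = {W5}
Neighbors N(S) = {J4}

|N(S)| = 1, |S| = 1
Hall's condition: |N(S)| ≥ |S| is satisfied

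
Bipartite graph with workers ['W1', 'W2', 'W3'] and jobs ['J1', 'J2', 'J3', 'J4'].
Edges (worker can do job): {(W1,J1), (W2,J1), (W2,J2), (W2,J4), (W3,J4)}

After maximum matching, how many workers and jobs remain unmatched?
Unmatched: 0 workers, 1 jobs

Maximum matching size: 3
Workers: 3 total, 3 matched, 0 unmatched
Jobs: 4 total, 3 matched, 1 unmatched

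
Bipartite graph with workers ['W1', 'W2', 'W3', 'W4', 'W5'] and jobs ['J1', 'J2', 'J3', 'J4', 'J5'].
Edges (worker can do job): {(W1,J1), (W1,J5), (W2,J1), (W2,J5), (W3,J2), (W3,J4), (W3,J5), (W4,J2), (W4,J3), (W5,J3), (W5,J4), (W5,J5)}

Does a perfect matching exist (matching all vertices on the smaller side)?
Yes, perfect matching exists (size 5)

Perfect matching: {(W1,J1), (W2,J5), (W3,J4), (W4,J2), (W5,J3)}
All 5 vertices on the smaller side are matched.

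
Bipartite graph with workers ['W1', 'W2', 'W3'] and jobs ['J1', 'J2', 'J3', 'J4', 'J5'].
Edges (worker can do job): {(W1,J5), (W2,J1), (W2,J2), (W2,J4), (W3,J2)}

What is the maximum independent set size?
Maximum independent set = 5

By König's theorem:
- Min vertex cover = Max matching = 3
- Max independent set = Total vertices - Min vertex cover
- Max independent set = 8 - 3 = 5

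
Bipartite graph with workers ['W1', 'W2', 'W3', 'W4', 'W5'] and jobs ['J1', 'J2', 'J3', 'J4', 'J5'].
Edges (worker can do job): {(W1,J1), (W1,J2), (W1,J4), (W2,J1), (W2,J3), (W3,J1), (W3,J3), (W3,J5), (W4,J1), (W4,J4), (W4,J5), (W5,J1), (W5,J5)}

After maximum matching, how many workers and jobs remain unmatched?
Unmatched: 0 workers, 0 jobs

Maximum matching size: 5
Workers: 5 total, 5 matched, 0 unmatched
Jobs: 5 total, 5 matched, 0 unmatched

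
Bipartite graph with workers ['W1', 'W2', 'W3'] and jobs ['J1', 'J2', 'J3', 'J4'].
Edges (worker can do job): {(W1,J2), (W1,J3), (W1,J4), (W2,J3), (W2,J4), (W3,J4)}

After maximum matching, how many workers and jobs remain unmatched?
Unmatched: 0 workers, 1 jobs

Maximum matching size: 3
Workers: 3 total, 3 matched, 0 unmatched
Jobs: 4 total, 3 matched, 1 unmatched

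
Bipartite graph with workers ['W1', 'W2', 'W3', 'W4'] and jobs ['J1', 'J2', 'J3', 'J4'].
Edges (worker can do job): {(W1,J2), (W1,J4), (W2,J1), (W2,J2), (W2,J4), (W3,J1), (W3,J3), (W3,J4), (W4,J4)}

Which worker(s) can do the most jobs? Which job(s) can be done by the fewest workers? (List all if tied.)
Most versatile: W2, W3 (3 jobs); Least covered: J3 (1 workers)

Worker degrees (jobs they can do): W1:2, W2:3, W3:3, W4:1
Job degrees (workers who can do it): J1:2, J2:2, J3:1, J4:4

Maximum worker degree is 3, achieved by: W2, W3
Minimum job degree is 1, achieved by: J3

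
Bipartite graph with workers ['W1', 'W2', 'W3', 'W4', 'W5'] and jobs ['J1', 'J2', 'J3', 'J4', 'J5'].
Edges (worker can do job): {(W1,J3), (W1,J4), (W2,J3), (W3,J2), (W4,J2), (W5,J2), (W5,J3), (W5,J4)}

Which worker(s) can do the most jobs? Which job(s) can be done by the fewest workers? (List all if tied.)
Most versatile: W5 (3 jobs); Least covered: J1, J5 (0 workers)

Worker degrees (jobs they can do): W1:2, W2:1, W3:1, W4:1, W5:3
Job degrees (workers who can do it): J1:0, J2:3, J3:3, J4:2, J5:0

Maximum worker degree is 3, achieved by: W5
Minimum job degree is 0, achieved by: J1, J5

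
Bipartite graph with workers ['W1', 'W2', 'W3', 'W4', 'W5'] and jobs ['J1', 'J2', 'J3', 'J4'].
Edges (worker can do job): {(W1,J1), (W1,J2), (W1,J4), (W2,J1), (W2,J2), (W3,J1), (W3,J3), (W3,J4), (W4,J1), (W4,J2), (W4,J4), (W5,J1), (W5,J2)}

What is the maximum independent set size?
Maximum independent set = 5

By König's theorem:
- Min vertex cover = Max matching = 4
- Max independent set = Total vertices - Min vertex cover
- Max independent set = 9 - 4 = 5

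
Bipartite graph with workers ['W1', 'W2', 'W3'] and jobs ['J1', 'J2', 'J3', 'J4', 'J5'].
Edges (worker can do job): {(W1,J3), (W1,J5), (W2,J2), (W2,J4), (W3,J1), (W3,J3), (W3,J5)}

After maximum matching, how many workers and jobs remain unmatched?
Unmatched: 0 workers, 2 jobs

Maximum matching size: 3
Workers: 3 total, 3 matched, 0 unmatched
Jobs: 5 total, 3 matched, 2 unmatched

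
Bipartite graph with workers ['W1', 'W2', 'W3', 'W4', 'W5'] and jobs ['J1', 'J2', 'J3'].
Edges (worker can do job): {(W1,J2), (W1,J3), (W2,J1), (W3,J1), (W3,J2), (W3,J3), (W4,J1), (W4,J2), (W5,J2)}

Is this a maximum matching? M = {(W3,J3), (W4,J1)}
No, size 2 is not maximum

Proposed matching has size 2.
Maximum matching size for this graph: 3.

This is NOT maximum - can be improved to size 3.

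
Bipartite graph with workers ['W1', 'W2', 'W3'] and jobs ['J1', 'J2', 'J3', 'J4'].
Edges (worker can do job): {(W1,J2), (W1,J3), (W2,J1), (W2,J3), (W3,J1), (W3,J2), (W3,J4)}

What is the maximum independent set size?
Maximum independent set = 4

By König's theorem:
- Min vertex cover = Max matching = 3
- Max independent set = Total vertices - Min vertex cover
- Max independent set = 7 - 3 = 4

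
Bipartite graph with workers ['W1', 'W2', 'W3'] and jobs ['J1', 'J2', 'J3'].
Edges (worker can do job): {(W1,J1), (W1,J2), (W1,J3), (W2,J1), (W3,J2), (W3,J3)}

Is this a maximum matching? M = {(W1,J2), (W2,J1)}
No, size 2 is not maximum

Proposed matching has size 2.
Maximum matching size for this graph: 3.

This is NOT maximum - can be improved to size 3.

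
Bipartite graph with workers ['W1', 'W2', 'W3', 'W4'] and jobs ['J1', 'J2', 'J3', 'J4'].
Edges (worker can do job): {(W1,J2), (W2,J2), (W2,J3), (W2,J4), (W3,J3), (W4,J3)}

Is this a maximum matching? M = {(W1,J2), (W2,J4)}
No, size 2 is not maximum

Proposed matching has size 2.
Maximum matching size for this graph: 3.

This is NOT maximum - can be improved to size 3.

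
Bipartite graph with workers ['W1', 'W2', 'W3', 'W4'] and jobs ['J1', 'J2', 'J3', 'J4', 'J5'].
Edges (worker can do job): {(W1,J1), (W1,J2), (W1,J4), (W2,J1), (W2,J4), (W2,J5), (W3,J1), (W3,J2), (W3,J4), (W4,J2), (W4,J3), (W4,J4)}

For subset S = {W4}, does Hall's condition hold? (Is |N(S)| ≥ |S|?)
Yes: |N(S)| = 3, |S| = 1

Subset S = {W4}
Neighbors N(S) = {J2, J3, J4}

|N(S)| = 3, |S| = 1
Hall's condition: |N(S)| ≥ |S| is satisfied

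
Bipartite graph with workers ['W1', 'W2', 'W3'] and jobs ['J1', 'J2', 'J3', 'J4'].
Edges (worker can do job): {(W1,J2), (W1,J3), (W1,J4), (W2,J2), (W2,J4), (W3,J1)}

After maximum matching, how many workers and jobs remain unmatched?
Unmatched: 0 workers, 1 jobs

Maximum matching size: 3
Workers: 3 total, 3 matched, 0 unmatched
Jobs: 4 total, 3 matched, 1 unmatched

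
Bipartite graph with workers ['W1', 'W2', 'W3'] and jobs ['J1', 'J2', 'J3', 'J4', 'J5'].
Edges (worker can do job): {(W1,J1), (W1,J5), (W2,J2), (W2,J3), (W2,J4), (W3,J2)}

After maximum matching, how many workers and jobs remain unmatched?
Unmatched: 0 workers, 2 jobs

Maximum matching size: 3
Workers: 3 total, 3 matched, 0 unmatched
Jobs: 5 total, 3 matched, 2 unmatched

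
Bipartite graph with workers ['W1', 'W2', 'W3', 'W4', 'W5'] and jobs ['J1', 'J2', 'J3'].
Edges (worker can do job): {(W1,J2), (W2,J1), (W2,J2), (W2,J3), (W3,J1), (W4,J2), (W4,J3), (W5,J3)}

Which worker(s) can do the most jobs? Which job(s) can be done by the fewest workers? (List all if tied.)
Most versatile: W2 (3 jobs); Least covered: J1 (2 workers)

Worker degrees (jobs they can do): W1:1, W2:3, W3:1, W4:2, W5:1
Job degrees (workers who can do it): J1:2, J2:3, J3:3

Maximum worker degree is 3, achieved by: W2
Minimum job degree is 2, achieved by: J1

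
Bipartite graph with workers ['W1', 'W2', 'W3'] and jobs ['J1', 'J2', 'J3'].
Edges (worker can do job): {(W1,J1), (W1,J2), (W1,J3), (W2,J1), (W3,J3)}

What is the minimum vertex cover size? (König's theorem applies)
Minimum vertex cover size = 3

By König's theorem: in bipartite graphs,
min vertex cover = max matching = 3

Maximum matching has size 3, so minimum vertex cover also has size 3.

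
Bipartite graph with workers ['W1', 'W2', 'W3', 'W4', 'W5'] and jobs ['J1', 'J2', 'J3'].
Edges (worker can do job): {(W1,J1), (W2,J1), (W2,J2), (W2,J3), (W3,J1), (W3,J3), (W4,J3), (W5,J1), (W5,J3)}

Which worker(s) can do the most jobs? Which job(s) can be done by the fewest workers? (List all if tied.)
Most versatile: W2 (3 jobs); Least covered: J2 (1 workers)

Worker degrees (jobs they can do): W1:1, W2:3, W3:2, W4:1, W5:2
Job degrees (workers who can do it): J1:4, J2:1, J3:4

Maximum worker degree is 3, achieved by: W2
Minimum job degree is 1, achieved by: J2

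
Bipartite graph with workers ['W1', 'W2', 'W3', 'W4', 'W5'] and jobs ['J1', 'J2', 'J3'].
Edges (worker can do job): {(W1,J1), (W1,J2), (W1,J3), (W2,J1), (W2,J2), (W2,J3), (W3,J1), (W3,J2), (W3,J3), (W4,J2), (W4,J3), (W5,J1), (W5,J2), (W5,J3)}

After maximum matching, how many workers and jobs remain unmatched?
Unmatched: 2 workers, 0 jobs

Maximum matching size: 3
Workers: 5 total, 3 matched, 2 unmatched
Jobs: 3 total, 3 matched, 0 unmatched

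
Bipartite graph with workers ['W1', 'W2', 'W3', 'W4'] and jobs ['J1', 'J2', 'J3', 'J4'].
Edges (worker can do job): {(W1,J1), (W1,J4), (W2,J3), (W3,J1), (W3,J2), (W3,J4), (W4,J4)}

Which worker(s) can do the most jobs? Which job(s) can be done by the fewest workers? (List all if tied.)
Most versatile: W3 (3 jobs); Least covered: J2, J3 (1 workers)

Worker degrees (jobs they can do): W1:2, W2:1, W3:3, W4:1
Job degrees (workers who can do it): J1:2, J2:1, J3:1, J4:3

Maximum worker degree is 3, achieved by: W3
Minimum job degree is 1, achieved by: J2, J3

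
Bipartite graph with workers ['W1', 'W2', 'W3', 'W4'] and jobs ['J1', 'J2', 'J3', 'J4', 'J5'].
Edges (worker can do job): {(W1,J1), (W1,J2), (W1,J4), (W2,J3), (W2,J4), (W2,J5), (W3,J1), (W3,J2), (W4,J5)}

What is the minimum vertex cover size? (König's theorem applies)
Minimum vertex cover size = 4

By König's theorem: in bipartite graphs,
min vertex cover = max matching = 4

Maximum matching has size 4, so minimum vertex cover also has size 4.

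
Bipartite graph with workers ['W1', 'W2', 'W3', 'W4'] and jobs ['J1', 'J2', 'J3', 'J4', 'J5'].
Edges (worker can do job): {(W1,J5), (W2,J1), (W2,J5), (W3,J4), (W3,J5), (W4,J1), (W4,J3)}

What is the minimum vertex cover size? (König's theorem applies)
Minimum vertex cover size = 4

By König's theorem: in bipartite graphs,
min vertex cover = max matching = 4

Maximum matching has size 4, so minimum vertex cover also has size 4.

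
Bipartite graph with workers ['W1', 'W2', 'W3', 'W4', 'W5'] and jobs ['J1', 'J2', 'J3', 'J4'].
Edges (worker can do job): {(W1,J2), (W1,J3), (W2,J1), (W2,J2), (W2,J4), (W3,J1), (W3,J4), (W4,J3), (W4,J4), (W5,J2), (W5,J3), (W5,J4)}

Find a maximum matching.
Matching: {(W1,J2), (W3,J1), (W4,J3), (W5,J4)}

Maximum matching (size 4):
  W1 → J2
  W3 → J1
  W4 → J3
  W5 → J4

Each worker is assigned to at most one job, and each job to at most one worker.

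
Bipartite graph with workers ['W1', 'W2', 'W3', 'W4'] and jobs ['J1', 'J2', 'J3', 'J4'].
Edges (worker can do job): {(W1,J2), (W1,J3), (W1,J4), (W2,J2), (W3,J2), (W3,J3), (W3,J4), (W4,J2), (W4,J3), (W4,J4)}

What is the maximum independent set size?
Maximum independent set = 5

By König's theorem:
- Min vertex cover = Max matching = 3
- Max independent set = Total vertices - Min vertex cover
- Max independent set = 8 - 3 = 5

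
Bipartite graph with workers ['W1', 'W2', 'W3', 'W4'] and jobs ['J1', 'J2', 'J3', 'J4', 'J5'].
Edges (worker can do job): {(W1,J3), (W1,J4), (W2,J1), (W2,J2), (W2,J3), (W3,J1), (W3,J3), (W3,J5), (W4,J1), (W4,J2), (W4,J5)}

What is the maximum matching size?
Maximum matching size = 4

Maximum matching: {(W1,J3), (W2,J2), (W3,J1), (W4,J5)}
Size: 4

This assigns 4 workers to 4 distinct jobs.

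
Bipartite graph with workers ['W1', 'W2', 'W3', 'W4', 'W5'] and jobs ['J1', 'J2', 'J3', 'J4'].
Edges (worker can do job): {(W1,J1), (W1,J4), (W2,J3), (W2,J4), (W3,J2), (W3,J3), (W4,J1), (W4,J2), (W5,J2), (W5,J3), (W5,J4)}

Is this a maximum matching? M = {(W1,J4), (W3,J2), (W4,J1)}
No, size 3 is not maximum

Proposed matching has size 3.
Maximum matching size for this graph: 4.

This is NOT maximum - can be improved to size 4.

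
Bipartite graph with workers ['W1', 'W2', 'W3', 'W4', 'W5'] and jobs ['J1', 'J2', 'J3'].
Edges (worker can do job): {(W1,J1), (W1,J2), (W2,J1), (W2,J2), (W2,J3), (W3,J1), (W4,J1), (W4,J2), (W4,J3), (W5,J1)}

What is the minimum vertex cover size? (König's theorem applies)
Minimum vertex cover size = 3

By König's theorem: in bipartite graphs,
min vertex cover = max matching = 3

Maximum matching has size 3, so minimum vertex cover also has size 3.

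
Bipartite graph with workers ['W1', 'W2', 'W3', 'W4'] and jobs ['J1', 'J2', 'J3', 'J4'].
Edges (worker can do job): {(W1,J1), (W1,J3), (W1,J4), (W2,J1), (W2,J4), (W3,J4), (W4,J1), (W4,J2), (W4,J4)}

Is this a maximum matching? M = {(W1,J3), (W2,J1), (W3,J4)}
No, size 3 is not maximum

Proposed matching has size 3.
Maximum matching size for this graph: 4.

This is NOT maximum - can be improved to size 4.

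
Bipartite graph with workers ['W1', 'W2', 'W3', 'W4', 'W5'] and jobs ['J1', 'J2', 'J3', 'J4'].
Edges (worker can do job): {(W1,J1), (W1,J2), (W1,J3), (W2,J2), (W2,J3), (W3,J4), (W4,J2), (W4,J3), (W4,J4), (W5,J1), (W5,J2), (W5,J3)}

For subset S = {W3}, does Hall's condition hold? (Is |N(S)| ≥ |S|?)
Yes: |N(S)| = 1, |S| = 1

Subset S = {W3}
Neighbors N(S) = {J4}

|N(S)| = 1, |S| = 1
Hall's condition: |N(S)| ≥ |S| is satisfied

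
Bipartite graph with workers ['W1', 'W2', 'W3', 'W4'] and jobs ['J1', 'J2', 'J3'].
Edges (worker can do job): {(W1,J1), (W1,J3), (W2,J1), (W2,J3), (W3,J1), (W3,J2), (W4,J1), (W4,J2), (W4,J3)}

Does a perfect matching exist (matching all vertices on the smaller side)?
Yes, perfect matching exists (size 3)

Perfect matching: {(W1,J3), (W3,J2), (W4,J1)}
All 3 vertices on the smaller side are matched.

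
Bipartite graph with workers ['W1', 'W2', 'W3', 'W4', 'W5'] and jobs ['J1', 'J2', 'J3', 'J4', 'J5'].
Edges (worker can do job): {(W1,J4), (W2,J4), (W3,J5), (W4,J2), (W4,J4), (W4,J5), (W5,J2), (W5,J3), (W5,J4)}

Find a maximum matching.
Matching: {(W1,J4), (W3,J5), (W4,J2), (W5,J3)}

Maximum matching (size 4):
  W1 → J4
  W3 → J5
  W4 → J2
  W5 → J3

Each worker is assigned to at most one job, and each job to at most one worker.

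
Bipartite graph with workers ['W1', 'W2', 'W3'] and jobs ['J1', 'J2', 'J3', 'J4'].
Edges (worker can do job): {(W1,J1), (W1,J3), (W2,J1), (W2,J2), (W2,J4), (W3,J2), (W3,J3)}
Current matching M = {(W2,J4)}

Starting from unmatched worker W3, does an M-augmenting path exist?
Yes: W3 → J2

An M-augmenting path alternates non-matching / matching edges, starting and ending at unmatched vertices.
Path: W3 → J2
(J2 is unmatched in M, so the path is augmenting.)
Flipping edges along this path would increase |M| from 1 to 2.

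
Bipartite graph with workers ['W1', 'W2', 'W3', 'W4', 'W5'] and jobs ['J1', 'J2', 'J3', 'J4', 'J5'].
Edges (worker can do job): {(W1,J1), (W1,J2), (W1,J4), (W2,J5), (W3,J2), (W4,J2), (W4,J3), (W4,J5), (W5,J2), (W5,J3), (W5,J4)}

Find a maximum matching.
Matching: {(W1,J1), (W2,J5), (W3,J2), (W4,J3), (W5,J4)}

Maximum matching (size 5):
  W1 → J1
  W2 → J5
  W3 → J2
  W4 → J3
  W5 → J4

Each worker is assigned to at most one job, and each job to at most one worker.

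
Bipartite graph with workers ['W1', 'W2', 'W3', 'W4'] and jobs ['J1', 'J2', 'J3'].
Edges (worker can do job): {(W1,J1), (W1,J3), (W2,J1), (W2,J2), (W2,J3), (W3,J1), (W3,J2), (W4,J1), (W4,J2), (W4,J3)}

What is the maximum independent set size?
Maximum independent set = 4

By König's theorem:
- Min vertex cover = Max matching = 3
- Max independent set = Total vertices - Min vertex cover
- Max independent set = 7 - 3 = 4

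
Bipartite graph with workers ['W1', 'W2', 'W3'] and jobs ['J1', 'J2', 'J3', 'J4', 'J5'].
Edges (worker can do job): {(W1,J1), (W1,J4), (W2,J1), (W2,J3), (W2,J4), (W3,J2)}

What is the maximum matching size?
Maximum matching size = 3

Maximum matching: {(W1,J1), (W2,J3), (W3,J2)}
Size: 3

This assigns 3 workers to 3 distinct jobs.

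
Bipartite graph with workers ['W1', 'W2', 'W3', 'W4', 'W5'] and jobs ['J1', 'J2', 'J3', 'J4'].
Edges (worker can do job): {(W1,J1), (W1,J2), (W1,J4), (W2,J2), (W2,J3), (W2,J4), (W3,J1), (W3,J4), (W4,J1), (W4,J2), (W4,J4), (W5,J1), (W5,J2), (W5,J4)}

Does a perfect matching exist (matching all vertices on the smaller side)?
Yes, perfect matching exists (size 4)

Perfect matching: {(W2,J3), (W3,J1), (W4,J4), (W5,J2)}
All 4 vertices on the smaller side are matched.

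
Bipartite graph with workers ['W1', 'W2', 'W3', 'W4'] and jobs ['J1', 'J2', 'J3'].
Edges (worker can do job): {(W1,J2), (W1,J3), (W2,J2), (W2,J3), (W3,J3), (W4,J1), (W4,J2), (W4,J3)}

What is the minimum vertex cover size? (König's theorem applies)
Minimum vertex cover size = 3

By König's theorem: in bipartite graphs,
min vertex cover = max matching = 3

Maximum matching has size 3, so minimum vertex cover also has size 3.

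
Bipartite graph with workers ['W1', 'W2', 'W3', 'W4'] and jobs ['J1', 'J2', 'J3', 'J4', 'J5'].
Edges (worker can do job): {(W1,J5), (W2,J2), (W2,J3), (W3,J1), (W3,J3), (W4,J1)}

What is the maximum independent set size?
Maximum independent set = 5

By König's theorem:
- Min vertex cover = Max matching = 4
- Max independent set = Total vertices - Min vertex cover
- Max independent set = 9 - 4 = 5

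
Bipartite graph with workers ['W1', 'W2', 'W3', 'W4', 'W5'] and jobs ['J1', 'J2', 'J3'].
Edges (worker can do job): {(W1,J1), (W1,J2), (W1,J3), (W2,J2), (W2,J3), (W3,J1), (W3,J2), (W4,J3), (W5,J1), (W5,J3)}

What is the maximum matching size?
Maximum matching size = 3

Maximum matching: {(W1,J2), (W3,J1), (W5,J3)}
Size: 3

This assigns 3 workers to 3 distinct jobs.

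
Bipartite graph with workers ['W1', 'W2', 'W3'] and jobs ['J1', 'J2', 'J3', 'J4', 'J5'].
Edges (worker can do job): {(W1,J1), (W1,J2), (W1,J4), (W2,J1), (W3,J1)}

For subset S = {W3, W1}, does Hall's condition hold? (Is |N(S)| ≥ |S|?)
Yes: |N(S)| = 3, |S| = 2

Subset S = {W3, W1}
Neighbors N(S) = {J1, J2, J4}

|N(S)| = 3, |S| = 2
Hall's condition: |N(S)| ≥ |S| is satisfied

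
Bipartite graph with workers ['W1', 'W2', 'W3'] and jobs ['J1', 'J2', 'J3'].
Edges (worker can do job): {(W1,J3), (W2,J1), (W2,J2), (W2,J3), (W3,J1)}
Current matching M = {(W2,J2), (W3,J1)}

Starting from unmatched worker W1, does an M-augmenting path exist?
Yes: W1 → J3

An M-augmenting path alternates non-matching / matching edges, starting and ending at unmatched vertices.
Path: W1 → J3
(J3 is unmatched in M, so the path is augmenting.)
Flipping edges along this path would increase |M| from 2 to 3.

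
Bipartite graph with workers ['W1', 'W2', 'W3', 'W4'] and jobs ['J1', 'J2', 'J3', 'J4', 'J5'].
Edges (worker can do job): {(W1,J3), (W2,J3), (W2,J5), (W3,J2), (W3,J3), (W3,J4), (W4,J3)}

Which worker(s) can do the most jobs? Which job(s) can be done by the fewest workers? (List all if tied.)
Most versatile: W3 (3 jobs); Least covered: J1 (0 workers)

Worker degrees (jobs they can do): W1:1, W2:2, W3:3, W4:1
Job degrees (workers who can do it): J1:0, J2:1, J3:4, J4:1, J5:1

Maximum worker degree is 3, achieved by: W3
Minimum job degree is 0, achieved by: J1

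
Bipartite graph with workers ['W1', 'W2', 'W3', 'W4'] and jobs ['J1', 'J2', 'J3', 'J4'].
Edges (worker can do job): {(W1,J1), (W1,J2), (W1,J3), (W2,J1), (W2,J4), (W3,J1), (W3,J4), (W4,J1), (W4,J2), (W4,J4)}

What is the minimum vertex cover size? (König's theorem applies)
Minimum vertex cover size = 4

By König's theorem: in bipartite graphs,
min vertex cover = max matching = 4

Maximum matching has size 4, so minimum vertex cover also has size 4.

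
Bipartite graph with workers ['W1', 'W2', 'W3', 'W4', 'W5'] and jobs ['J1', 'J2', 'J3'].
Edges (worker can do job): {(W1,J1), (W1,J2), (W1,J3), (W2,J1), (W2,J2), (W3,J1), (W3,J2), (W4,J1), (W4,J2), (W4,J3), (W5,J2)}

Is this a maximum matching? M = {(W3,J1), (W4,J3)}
No, size 2 is not maximum

Proposed matching has size 2.
Maximum matching size for this graph: 3.

This is NOT maximum - can be improved to size 3.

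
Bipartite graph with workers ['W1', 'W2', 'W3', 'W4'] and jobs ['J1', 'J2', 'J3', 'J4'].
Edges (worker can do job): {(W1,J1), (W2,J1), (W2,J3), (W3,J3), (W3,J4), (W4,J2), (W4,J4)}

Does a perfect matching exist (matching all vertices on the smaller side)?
Yes, perfect matching exists (size 4)

Perfect matching: {(W1,J1), (W2,J3), (W3,J4), (W4,J2)}
All 4 vertices on the smaller side are matched.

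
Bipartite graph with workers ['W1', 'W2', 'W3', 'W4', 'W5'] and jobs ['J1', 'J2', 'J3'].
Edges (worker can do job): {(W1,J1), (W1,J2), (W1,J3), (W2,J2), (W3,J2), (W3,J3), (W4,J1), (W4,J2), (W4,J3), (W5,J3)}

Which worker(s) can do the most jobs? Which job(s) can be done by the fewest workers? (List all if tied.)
Most versatile: W1, W4 (3 jobs); Least covered: J1 (2 workers)

Worker degrees (jobs they can do): W1:3, W2:1, W3:2, W4:3, W5:1
Job degrees (workers who can do it): J1:2, J2:4, J3:4

Maximum worker degree is 3, achieved by: W1, W4
Minimum job degree is 2, achieved by: J1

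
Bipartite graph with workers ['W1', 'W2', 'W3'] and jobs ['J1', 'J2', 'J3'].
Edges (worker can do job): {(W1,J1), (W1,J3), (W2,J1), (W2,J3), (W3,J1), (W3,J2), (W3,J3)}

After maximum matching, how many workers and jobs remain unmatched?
Unmatched: 0 workers, 0 jobs

Maximum matching size: 3
Workers: 3 total, 3 matched, 0 unmatched
Jobs: 3 total, 3 matched, 0 unmatched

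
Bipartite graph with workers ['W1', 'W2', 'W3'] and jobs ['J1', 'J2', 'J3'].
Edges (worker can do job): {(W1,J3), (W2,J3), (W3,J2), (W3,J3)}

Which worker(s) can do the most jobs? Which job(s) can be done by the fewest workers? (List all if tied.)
Most versatile: W3 (2 jobs); Least covered: J1 (0 workers)

Worker degrees (jobs they can do): W1:1, W2:1, W3:2
Job degrees (workers who can do it): J1:0, J2:1, J3:3

Maximum worker degree is 2, achieved by: W3
Minimum job degree is 0, achieved by: J1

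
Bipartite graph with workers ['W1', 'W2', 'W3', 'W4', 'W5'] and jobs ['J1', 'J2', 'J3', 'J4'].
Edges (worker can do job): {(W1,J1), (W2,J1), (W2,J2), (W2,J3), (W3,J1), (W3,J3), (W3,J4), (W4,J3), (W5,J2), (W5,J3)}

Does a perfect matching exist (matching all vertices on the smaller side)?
Yes, perfect matching exists (size 4)

Perfect matching: {(W1,J1), (W3,J4), (W4,J3), (W5,J2)}
All 4 vertices on the smaller side are matched.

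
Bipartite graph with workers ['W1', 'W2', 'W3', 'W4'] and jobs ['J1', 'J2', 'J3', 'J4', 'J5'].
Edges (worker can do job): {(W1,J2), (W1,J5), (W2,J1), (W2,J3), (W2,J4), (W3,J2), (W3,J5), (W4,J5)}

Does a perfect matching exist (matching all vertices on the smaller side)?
No, maximum matching has size 3 < 4

Maximum matching has size 3, need 4 for perfect matching.
Unmatched workers: ['W1']
Unmatched jobs: ['J1', 'J4']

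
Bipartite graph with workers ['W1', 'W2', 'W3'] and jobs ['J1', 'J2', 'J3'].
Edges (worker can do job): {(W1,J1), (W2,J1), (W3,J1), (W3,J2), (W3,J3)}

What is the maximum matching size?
Maximum matching size = 2

Maximum matching: {(W1,J1), (W3,J2)}
Size: 2

This assigns 2 workers to 2 distinct jobs.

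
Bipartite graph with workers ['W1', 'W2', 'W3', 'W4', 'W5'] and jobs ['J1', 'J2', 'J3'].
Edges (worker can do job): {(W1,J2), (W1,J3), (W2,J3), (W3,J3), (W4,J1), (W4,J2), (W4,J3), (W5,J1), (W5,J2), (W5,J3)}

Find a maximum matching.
Matching: {(W3,J3), (W4,J1), (W5,J2)}

Maximum matching (size 3):
  W3 → J3
  W4 → J1
  W5 → J2

Each worker is assigned to at most one job, and each job to at most one worker.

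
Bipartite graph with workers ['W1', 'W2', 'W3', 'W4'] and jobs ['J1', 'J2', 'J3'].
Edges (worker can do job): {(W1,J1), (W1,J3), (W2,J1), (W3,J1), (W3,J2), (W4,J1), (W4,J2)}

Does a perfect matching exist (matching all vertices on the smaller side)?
Yes, perfect matching exists (size 3)

Perfect matching: {(W1,J3), (W3,J1), (W4,J2)}
All 3 vertices on the smaller side are matched.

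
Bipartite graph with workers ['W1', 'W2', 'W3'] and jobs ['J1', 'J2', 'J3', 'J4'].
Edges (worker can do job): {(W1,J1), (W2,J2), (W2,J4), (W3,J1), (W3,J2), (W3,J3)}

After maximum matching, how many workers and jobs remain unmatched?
Unmatched: 0 workers, 1 jobs

Maximum matching size: 3
Workers: 3 total, 3 matched, 0 unmatched
Jobs: 4 total, 3 matched, 1 unmatched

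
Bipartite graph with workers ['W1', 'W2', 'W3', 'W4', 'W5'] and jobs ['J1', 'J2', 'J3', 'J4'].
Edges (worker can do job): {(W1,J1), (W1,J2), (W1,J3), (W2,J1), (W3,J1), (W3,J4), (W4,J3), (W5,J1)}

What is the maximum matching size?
Maximum matching size = 4

Maximum matching: {(W1,J2), (W3,J4), (W4,J3), (W5,J1)}
Size: 4

This assigns 4 workers to 4 distinct jobs.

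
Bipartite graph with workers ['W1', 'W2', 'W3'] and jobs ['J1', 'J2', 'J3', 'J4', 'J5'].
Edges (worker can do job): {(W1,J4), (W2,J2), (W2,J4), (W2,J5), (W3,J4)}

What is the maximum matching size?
Maximum matching size = 2

Maximum matching: {(W2,J2), (W3,J4)}
Size: 2

This assigns 2 workers to 2 distinct jobs.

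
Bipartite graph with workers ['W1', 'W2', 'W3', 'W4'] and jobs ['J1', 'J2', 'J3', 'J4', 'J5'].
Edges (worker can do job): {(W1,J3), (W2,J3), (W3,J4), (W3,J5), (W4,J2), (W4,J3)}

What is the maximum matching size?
Maximum matching size = 3

Maximum matching: {(W1,J3), (W3,J5), (W4,J2)}
Size: 3

This assigns 3 workers to 3 distinct jobs.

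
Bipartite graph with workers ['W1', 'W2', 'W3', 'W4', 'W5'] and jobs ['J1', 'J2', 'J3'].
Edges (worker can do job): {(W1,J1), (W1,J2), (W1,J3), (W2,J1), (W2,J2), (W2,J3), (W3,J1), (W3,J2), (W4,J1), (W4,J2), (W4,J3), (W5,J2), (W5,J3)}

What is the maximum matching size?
Maximum matching size = 3

Maximum matching: {(W3,J1), (W4,J2), (W5,J3)}
Size: 3

This assigns 3 workers to 3 distinct jobs.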